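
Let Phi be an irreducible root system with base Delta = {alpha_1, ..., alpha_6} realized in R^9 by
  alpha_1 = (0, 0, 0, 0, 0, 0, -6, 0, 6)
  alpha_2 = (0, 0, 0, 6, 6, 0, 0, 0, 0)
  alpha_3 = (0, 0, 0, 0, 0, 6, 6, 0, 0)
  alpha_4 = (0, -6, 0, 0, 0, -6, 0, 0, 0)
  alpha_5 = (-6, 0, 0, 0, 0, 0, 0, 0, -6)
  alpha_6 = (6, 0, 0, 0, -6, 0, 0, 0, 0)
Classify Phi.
Compute the Cartan integers a_ij = 2(alpha_i, alpha_j)/(alpha_j, alpha_j); the resulting 6x6 Cartan matrix is
[[2, 0, -1, 0, -1, 0], [0, 2, 0, 0, 0, -1], [-1, 0, 2, -1, 0, 0], [0, 0, -1, 2, 0, 0], [-1, 0, 0, 0, 2, -1], [0, -1, 0, 0, -1, 2]].
All simple roots have the same length, so the diagram is simply laced. The associated Dynkin diagram is a chain of 6 nodes with single edges (A_6), so the type is A_6 (the algebra sl(7)).

A6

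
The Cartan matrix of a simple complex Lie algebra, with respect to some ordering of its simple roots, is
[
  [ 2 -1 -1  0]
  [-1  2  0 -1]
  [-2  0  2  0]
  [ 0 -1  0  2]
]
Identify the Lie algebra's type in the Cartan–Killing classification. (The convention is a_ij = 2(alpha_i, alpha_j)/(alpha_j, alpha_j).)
C4

The matrix has rank 4 with 2's on the diagonal. Reading the off-diagonal entries as Dynkin edges (a single edge where a_ij = a_ji = -1; a double or triple edge where a_ij * a_ji = 2 or 3), the diagram is a chain of 4 nodes with a double edge at one end; the terminal node there is the unique long simple root (C_4). One simple-root ordering that puts it in standard form is (alpha_4, alpha_2, alpha_1, alpha_3). So the algebra is type C_4, i.e. sp(8).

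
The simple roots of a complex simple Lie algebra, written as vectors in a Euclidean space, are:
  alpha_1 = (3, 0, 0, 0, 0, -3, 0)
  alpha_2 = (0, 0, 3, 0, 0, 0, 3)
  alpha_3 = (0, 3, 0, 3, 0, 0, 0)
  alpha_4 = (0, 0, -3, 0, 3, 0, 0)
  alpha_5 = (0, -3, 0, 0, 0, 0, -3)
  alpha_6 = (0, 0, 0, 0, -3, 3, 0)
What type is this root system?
Compute the Cartan integers a_ij = 2(alpha_i, alpha_j)/(alpha_j, alpha_j); the resulting 6x6 Cartan matrix is
[[2, 0, 0, 0, 0, -1], [0, 2, 0, -1, -1, 0], [0, 0, 2, 0, -1, 0], [0, -1, 0, 2, 0, -1], [0, -1, -1, 0, 2, 0], [-1, 0, 0, -1, 0, 2]].
All simple roots have the same length, so the diagram is simply laced. The associated Dynkin diagram is a chain of 6 nodes with single edges (A_6), so the type is A_6 (the algebra sl(7)).

type A_6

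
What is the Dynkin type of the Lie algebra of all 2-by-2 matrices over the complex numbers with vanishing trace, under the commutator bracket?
type A_1

This is sl(2), which has dimension 2^2 - 1 = 3 and rank 2 - 1 = 1 (a Cartan subalgebra is the diagonal traceless matrices). In the classification of classical Lie algebras, the special linear algebra sl(n+1) has type A_n; here n = 1, so the Dynkin diagram is a chain of 1 nodes with single edges (A_1). Hence the type is A_1.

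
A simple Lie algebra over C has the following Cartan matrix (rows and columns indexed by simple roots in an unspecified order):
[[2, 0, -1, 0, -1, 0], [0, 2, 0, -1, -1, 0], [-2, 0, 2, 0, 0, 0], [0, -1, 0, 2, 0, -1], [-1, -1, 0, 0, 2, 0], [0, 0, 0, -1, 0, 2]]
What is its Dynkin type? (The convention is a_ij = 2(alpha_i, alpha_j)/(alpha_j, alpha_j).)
C6

The matrix has rank 6 with 2's on the diagonal. Reading the off-diagonal entries as Dynkin edges (a single edge where a_ij = a_ji = -1; a double or triple edge where a_ij * a_ji = 2 or 3), the diagram is a chain of 6 nodes with a double edge at one end; the terminal node there is the unique long simple root (C_6). One simple-root ordering that puts it in standard form is (alpha_6, alpha_4, alpha_2, alpha_5, alpha_1, alpha_3). So the algebra is type C_6, i.e. sp(12).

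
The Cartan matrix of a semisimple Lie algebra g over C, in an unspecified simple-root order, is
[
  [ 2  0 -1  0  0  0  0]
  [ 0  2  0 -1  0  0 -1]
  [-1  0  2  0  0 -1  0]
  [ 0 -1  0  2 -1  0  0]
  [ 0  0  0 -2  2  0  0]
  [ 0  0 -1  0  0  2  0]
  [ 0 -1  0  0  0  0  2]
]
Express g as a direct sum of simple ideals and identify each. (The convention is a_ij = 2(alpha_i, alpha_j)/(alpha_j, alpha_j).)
The diagram associated to this matrix has two connected components: the simple roots {alpha_1, alpha_3, alpha_6} form a chain of 3 nodes with single edges (A_3), and {alpha_2, alpha_4, alpha_5, alpha_7} form a chain of 4 nodes with a double edge at one end; the terminal node there is the unique long simple root (C_4). A semisimple Lie algebra decomposes uniquely as the direct sum of simple ideals, one per connected component of its Dynkin diagram, so g ≅ A_3 ⊕ C_4 (dimension 15 + 36 = 51).

type A_3 ⊕ type C_4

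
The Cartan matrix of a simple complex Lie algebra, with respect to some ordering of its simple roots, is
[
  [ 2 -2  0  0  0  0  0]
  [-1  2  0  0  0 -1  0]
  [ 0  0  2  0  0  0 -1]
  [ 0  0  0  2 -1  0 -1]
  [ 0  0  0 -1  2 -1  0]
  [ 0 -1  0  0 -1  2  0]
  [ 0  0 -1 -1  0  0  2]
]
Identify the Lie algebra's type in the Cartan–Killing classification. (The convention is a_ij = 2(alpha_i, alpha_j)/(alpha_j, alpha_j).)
The matrix has rank 7 with 2's on the diagonal. Reading the off-diagonal entries as Dynkin edges (a single edge where a_ij = a_ji = -1; a double or triple edge where a_ij * a_ji = 2 or 3), the diagram is a chain of 7 nodes with a double edge at one end; the terminal node there is the unique long simple root (C_7). One simple-root ordering that puts it in standard form is (alpha_3, alpha_7, alpha_4, alpha_5, alpha_6, alpha_2, alpha_1). So the algebra is type C_7, i.e. sp(14).

C_7 (sp(14))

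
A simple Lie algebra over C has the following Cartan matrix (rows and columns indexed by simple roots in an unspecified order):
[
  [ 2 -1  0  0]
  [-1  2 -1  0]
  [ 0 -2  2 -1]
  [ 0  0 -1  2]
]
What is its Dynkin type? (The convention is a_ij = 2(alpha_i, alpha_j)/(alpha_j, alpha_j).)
The matrix has rank 4 with 2's on the diagonal. Reading the off-diagonal entries as Dynkin edges (a single edge where a_ij = a_ji = -1; a double or triple edge where a_ij * a_ji = 2 or 3), the diagram is a chain of 4 nodes with a double edge between the middle two (F_4). One simple-root ordering that puts it in standard form is (alpha_4, alpha_3, alpha_2, alpha_1). So the algebra is type F_4.

F_4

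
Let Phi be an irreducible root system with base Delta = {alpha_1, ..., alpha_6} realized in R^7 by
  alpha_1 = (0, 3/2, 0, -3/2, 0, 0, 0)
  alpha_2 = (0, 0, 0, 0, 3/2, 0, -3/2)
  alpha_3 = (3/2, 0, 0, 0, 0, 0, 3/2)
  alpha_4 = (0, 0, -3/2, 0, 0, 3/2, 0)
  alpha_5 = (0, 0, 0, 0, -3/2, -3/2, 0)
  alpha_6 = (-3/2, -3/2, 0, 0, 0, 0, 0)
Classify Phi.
A_6 (sl(7))

Compute the Cartan integers a_ij = 2(alpha_i, alpha_j)/(alpha_j, alpha_j); the resulting 6x6 Cartan matrix is
[[2, 0, 0, 0, 0, -1], [0, 2, -1, 0, -1, 0], [0, -1, 2, 0, 0, -1], [0, 0, 0, 2, -1, 0], [0, -1, 0, -1, 2, 0], [-1, 0, -1, 0, 0, 2]].
All simple roots have the same length, so the diagram is simply laced. The associated Dynkin diagram is a chain of 6 nodes with single edges (A_6), so the type is A_6 (the algebra sl(7)).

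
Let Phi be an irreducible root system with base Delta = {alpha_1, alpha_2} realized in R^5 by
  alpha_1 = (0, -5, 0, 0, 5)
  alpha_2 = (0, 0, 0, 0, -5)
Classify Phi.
B2

Compute the Cartan integers a_ij = 2(alpha_i, alpha_j)/(alpha_j, alpha_j); the resulting 2x2 Cartan matrix is
[[2, -2], [-1, 2]].
The roots have two lengths (squared-length ratio 2:1); the short ones are alpha_{2}. The associated Dynkin diagram is a chain of 2 nodes with a double edge at one end; the terminal node there is the unique short simple root (B_2), so the type is B_2 (the algebra so(5)).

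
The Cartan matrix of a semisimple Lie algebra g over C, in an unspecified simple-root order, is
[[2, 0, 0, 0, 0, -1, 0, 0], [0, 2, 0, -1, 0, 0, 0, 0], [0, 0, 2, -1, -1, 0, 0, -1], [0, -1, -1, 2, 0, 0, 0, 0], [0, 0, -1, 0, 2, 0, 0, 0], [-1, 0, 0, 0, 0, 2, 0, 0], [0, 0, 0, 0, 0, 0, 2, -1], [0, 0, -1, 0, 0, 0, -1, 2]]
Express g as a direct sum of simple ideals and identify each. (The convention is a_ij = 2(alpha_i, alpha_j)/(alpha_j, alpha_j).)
type A_2 + type E_6

The diagram associated to this matrix has two connected components: the simple roots {alpha_1, alpha_6} form a chain of 2 nodes with single edges (A_2), and {alpha_2, alpha_3, alpha_4, alpha_5, alpha_7, alpha_8} form a chain of 5 nodes with one extra node attached to the third node from one end (E_6). A semisimple Lie algebra decomposes uniquely as the direct sum of simple ideals, one per connected component of its Dynkin diagram, so g ≅ A_2 ⊕ E_6 (dimension 8 + 78 = 86).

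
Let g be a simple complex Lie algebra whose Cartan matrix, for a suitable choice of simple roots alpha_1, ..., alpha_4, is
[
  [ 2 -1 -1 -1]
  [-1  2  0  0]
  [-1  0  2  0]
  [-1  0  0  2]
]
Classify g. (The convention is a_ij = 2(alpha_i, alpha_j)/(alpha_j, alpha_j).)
D_4 (so(8))

The matrix has rank 4 with 2's on the diagonal. Reading the off-diagonal entries as Dynkin edges (a single edge where a_ij = a_ji = -1; a double or triple edge where a_ij * a_ji = 2 or 3), the diagram is a chain of 2 nodes with a fork of two nodes at one end (D_4). One simple-root ordering that puts it in standard form is (alpha_2, alpha_1, alpha_3, alpha_4). So the algebra is type D_4, i.e. so(8).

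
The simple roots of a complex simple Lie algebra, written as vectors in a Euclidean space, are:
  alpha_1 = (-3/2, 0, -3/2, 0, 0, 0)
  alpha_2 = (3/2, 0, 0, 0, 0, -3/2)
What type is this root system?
Compute the Cartan integers a_ij = 2(alpha_i, alpha_j)/(alpha_j, alpha_j); the resulting 2x2 Cartan matrix is
[[2, -1], [-1, 2]].
All simple roots have the same length, so the diagram is simply laced. The associated Dynkin diagram is a chain of 2 nodes with single edges (A_2), so the type is A_2 (the algebra sl(3)).

A_2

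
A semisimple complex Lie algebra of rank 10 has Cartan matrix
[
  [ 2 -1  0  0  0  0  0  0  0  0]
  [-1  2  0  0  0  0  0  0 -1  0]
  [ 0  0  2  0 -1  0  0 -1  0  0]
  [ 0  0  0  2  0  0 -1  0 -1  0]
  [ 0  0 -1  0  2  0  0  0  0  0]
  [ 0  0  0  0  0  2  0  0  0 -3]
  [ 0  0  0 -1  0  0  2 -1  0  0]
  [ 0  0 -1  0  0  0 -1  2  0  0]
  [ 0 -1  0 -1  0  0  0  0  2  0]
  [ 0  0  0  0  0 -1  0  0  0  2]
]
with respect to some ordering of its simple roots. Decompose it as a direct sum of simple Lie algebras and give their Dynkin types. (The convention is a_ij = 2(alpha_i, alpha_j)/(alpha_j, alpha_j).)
The diagram associated to this matrix has two connected components: the simple roots {alpha_1, alpha_2, alpha_3, alpha_4, alpha_5, alpha_7, alpha_8, alpha_9} form a chain of 8 nodes with single edges (A_8), and {alpha_6, alpha_10} form two nodes joined by a triple edge (G_2). A semisimple Lie algebra decomposes uniquely as the direct sum of simple ideals, one per connected component of its Dynkin diagram, so g ≅ A_8 ⊕ G_2 (dimension 80 + 14 = 94).

A8 + G2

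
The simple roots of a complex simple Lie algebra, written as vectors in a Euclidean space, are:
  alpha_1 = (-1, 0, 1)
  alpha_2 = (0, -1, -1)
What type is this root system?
Compute the Cartan integers a_ij = 2(alpha_i, alpha_j)/(alpha_j, alpha_j); the resulting 2x2 Cartan matrix is
[[2, -1], [-1, 2]].
All simple roots have the same length, so the diagram is simply laced. The associated Dynkin diagram is a chain of 2 nodes with single edges (A_2), so the type is A_2 (the algebra sl(3)).

A_2 (sl(3))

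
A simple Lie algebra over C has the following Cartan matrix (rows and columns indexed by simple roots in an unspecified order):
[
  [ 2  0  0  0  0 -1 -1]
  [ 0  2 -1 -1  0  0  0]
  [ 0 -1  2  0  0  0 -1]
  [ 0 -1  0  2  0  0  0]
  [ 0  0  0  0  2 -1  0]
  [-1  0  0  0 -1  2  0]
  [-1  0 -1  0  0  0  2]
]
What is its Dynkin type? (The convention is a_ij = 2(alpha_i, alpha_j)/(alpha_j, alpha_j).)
type A_7

The matrix has rank 7 with 2's on the diagonal. Reading the off-diagonal entries as Dynkin edges (a single edge where a_ij = a_ji = -1; a double or triple edge where a_ij * a_ji = 2 or 3), the diagram is a chain of 7 nodes with single edges (A_7). One simple-root ordering that puts it in standard form is (alpha_5, alpha_6, alpha_1, alpha_7, alpha_3, alpha_2, alpha_4). So the algebra is type A_7, i.e. sl(8).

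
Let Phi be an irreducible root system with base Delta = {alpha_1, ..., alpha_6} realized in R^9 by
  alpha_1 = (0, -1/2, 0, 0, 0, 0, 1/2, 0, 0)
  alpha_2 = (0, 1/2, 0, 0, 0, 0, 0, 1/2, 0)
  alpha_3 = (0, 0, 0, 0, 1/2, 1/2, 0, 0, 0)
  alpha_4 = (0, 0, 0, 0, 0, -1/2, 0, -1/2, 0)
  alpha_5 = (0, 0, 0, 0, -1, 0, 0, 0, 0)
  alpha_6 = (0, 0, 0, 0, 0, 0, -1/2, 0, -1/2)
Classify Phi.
C_6 (sp(12))

Compute the Cartan integers a_ij = 2(alpha_i, alpha_j)/(alpha_j, alpha_j); the resulting 6x6 Cartan matrix is
[[2, -1, 0, 0, 0, -1], [-1, 2, 0, -1, 0, 0], [0, 0, 2, -1, -1, 0], [0, -1, -1, 2, 0, 0], [0, 0, -2, 0, 2, 0], [-1, 0, 0, 0, 0, 2]].
The roots have two lengths (squared-length ratio 2:1); the short ones are alpha_{1,2,3,4,6}. The associated Dynkin diagram is a chain of 6 nodes with a double edge at one end; the terminal node there is the unique long simple root (C_6), so the type is C_6 (the algebra sp(12)).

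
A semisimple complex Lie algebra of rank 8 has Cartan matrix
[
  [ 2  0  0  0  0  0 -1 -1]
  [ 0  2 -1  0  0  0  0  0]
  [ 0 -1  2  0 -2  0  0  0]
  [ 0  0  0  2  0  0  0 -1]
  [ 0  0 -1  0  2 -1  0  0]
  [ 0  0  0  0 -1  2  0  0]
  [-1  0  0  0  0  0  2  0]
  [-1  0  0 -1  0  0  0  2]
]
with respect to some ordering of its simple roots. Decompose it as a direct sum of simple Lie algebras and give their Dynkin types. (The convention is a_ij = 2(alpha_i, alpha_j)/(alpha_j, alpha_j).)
The diagram associated to this matrix has two connected components: the simple roots {alpha_1, alpha_4, alpha_7, alpha_8} form a chain of 4 nodes with single edges (A_4), and {alpha_2, alpha_3, alpha_5, alpha_6} form a chain of 4 nodes with a double edge between the middle two (F_4). A semisimple Lie algebra decomposes uniquely as the direct sum of simple ideals, one per connected component of its Dynkin diagram, so g ≅ A_4 ⊕ F_4 (dimension 24 + 52 = 76).

A_4 ⊕ F_4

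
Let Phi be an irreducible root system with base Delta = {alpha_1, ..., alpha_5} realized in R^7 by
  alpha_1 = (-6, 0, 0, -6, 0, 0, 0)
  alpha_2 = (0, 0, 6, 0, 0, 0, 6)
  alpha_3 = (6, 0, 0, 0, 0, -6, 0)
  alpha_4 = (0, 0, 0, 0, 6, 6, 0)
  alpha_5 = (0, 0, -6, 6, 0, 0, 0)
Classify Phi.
A_5 (sl(6))

Compute the Cartan integers a_ij = 2(alpha_i, alpha_j)/(alpha_j, alpha_j); the resulting 5x5 Cartan matrix is
[[2, 0, -1, 0, -1], [0, 2, 0, 0, -1], [-1, 0, 2, -1, 0], [0, 0, -1, 2, 0], [-1, -1, 0, 0, 2]].
All simple roots have the same length, so the diagram is simply laced. The associated Dynkin diagram is a chain of 5 nodes with single edges (A_5), so the type is A_5 (the algebra sl(6)).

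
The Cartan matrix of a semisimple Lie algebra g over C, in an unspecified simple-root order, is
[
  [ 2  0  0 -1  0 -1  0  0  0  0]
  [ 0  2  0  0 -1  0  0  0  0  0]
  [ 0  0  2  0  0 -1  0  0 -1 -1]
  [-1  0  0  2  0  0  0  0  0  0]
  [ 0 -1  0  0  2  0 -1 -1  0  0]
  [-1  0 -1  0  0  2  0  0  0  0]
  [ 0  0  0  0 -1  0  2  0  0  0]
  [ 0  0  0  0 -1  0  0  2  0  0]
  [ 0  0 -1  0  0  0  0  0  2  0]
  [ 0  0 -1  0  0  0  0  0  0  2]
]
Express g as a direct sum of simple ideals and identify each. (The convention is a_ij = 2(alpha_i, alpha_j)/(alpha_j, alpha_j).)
type D_4 + type D_6

The diagram associated to this matrix has two connected components: the simple roots {alpha_2, alpha_5, alpha_7, alpha_8} form a chain of 2 nodes with a fork of two nodes at one end (D_4), and {alpha_1, alpha_3, alpha_4, alpha_6, alpha_9, alpha_10} form a chain of 4 nodes with a fork of two nodes at one end (D_6). A semisimple Lie algebra decomposes uniquely as the direct sum of simple ideals, one per connected component of its Dynkin diagram, so g ≅ D_4 ⊕ D_6 (dimension 28 + 66 = 94).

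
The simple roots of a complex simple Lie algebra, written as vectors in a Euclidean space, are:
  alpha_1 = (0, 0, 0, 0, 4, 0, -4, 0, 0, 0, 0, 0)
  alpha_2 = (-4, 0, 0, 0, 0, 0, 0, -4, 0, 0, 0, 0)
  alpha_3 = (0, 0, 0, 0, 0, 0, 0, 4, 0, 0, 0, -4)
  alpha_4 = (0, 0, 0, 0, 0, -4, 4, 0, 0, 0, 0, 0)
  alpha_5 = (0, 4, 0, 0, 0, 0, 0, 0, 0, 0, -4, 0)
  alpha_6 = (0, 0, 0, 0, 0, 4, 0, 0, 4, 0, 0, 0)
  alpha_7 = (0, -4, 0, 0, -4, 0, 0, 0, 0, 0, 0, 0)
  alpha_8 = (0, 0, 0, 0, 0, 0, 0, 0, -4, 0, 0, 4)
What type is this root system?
Compute the Cartan integers a_ij = 2(alpha_i, alpha_j)/(alpha_j, alpha_j); the resulting 8x8 Cartan matrix is
[[2, 0, 0, -1, 0, 0, -1, 0], [0, 2, -1, 0, 0, 0, 0, 0], [0, -1, 2, 0, 0, 0, 0, -1], [-1, 0, 0, 2, 0, -1, 0, 0], [0, 0, 0, 0, 2, 0, -1, 0], [0, 0, 0, -1, 0, 2, 0, -1], [-1, 0, 0, 0, -1, 0, 2, 0], [0, 0, -1, 0, 0, -1, 0, 2]].
All simple roots have the same length, so the diagram is simply laced. The associated Dynkin diagram is a chain of 8 nodes with single edges (A_8), so the type is A_8 (the algebra sl(9)).

A8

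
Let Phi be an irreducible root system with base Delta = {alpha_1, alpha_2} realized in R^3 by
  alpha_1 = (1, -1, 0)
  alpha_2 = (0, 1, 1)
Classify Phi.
A_2 (sl(3))

Compute the Cartan integers a_ij = 2(alpha_i, alpha_j)/(alpha_j, alpha_j); the resulting 2x2 Cartan matrix is
[[2, -1], [-1, 2]].
All simple roots have the same length, so the diagram is simply laced. The associated Dynkin diagram is a chain of 2 nodes with single edges (A_2), so the type is A_2 (the algebra sl(3)).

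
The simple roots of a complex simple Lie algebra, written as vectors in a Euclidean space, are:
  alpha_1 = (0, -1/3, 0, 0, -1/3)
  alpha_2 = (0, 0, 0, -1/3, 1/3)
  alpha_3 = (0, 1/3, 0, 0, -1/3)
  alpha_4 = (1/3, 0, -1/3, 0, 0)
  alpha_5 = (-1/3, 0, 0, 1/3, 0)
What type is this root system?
Compute the Cartan integers a_ij = 2(alpha_i, alpha_j)/(alpha_j, alpha_j); the resulting 5x5 Cartan matrix is
[[2, -1, 0, 0, 0], [-1, 2, -1, 0, -1], [0, -1, 2, 0, 0], [0, 0, 0, 2, -1], [0, -1, 0, -1, 2]].
All simple roots have the same length, so the diagram is simply laced. The associated Dynkin diagram is a chain of 3 nodes with a fork of two nodes at one end (D_5), so the type is D_5 (the algebra so(10)).

D_5 (so(10))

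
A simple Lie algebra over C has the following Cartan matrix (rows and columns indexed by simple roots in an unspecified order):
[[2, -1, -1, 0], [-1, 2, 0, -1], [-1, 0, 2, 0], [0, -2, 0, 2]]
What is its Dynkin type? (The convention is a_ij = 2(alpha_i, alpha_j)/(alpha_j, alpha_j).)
The matrix has rank 4 with 2's on the diagonal. Reading the off-diagonal entries as Dynkin edges (a single edge where a_ij = a_ji = -1; a double or triple edge where a_ij * a_ji = 2 or 3), the diagram is a chain of 4 nodes with a double edge at one end; the terminal node there is the unique long simple root (C_4). One simple-root ordering that puts it in standard form is (alpha_3, alpha_1, alpha_2, alpha_4). So the algebra is type C_4, i.e. sp(8).

C_4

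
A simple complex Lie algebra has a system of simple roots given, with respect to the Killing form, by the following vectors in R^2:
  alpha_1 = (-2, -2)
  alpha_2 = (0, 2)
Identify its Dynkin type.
B_2 (so(5))

Compute the Cartan integers a_ij = 2(alpha_i, alpha_j)/(alpha_j, alpha_j); the resulting 2x2 Cartan matrix is
[[2, -2], [-1, 2]].
The roots have two lengths (squared-length ratio 2:1); the short ones are alpha_{2}. The associated Dynkin diagram is a chain of 2 nodes with a double edge at one end; the terminal node there is the unique short simple root (B_2), so the type is B_2 (the algebra so(5)).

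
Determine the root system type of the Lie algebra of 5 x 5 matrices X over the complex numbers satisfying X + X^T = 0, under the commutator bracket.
This is so(5) with 5 odd, which has dimension 5(5-1)/2 = 10 and rank (5-1)/2 = 2. In the classification of classical Lie algebras, the orthogonal algebra so(2n+1) in an odd number of variables has type B_n; here n = 2, so the Dynkin diagram is a chain of 2 nodes with a double edge at one end; the terminal node there is the unique short simple root (B_2). Hence the type is B_2.

B_2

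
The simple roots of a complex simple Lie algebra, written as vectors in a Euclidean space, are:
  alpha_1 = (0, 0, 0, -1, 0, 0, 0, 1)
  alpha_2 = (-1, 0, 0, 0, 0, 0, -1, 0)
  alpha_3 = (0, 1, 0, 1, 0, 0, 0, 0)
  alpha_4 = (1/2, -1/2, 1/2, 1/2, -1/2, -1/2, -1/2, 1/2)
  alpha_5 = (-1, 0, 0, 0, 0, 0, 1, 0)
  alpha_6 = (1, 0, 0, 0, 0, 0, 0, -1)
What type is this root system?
E_6

Compute the Cartan integers a_ij = 2(alpha_i, alpha_j)/(alpha_j, alpha_j); the resulting 6x6 Cartan matrix is
[[2, 0, -1, 0, 0, -1], [0, 2, 0, 0, 0, -1], [-1, 0, 2, 0, 0, 0], [0, 0, 0, 2, -1, 0], [0, 0, 0, -1, 2, -1], [-1, -1, 0, 0, -1, 2]].
All simple roots have the same length, so the diagram is simply laced. The associated Dynkin diagram is a chain of 5 nodes with one extra node attached to the third node from one end (E_6), so the type is E_6.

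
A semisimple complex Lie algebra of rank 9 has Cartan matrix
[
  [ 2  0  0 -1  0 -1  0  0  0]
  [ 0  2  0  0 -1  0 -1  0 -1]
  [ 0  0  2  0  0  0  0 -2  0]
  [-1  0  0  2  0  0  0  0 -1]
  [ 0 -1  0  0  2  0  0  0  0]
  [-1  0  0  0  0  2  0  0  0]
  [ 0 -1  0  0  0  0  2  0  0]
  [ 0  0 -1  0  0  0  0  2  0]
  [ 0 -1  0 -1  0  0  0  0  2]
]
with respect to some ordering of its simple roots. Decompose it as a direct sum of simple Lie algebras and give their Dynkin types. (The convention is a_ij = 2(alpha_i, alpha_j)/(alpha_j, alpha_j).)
The diagram associated to this matrix has two connected components: the simple roots {alpha_3, alpha_8} form a chain of 2 nodes with a double edge at one end; the terminal node there is the unique short simple root (B_2), and {alpha_1, alpha_2, alpha_4, alpha_5, alpha_6, alpha_7, alpha_9} form a chain of 5 nodes with a fork of two nodes at one end (D_7). A semisimple Lie algebra decomposes uniquely as the direct sum of simple ideals, one per connected component of its Dynkin diagram, so g ≅ B_2 ⊕ D_7 (dimension 10 + 91 = 101).

B_2 (so(5)) ⊕ D_7 (so(14))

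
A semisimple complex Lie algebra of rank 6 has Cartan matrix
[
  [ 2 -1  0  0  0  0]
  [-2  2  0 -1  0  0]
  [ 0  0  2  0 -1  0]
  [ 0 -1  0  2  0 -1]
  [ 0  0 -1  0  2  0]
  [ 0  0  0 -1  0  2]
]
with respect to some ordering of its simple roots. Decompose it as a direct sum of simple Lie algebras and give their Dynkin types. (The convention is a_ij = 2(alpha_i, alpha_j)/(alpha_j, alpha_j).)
The diagram associated to this matrix has two connected components: the simple roots {alpha_3, alpha_5} form a chain of 2 nodes with single edges (A_2), and {alpha_1, alpha_2, alpha_4, alpha_6} form a chain of 4 nodes with a double edge at one end; the terminal node there is the unique short simple root (B_4). A semisimple Lie algebra decomposes uniquely as the direct sum of simple ideals, one per connected component of its Dynkin diagram, so g ≅ A_2 ⊕ B_4 (dimension 8 + 36 = 44).

type A_2 ⊕ type B_4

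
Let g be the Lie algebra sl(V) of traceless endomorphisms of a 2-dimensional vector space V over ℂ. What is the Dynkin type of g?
A_1 (sl(2))

This is sl(2), which has dimension 2^2 - 1 = 3 and rank 2 - 1 = 1 (a Cartan subalgebra is the diagonal traceless matrices). In the classification of classical Lie algebras, the special linear algebra sl(n+1) has type A_n; here n = 1, so the Dynkin diagram is a chain of 1 nodes with single edges (A_1). Hence the type is A_1.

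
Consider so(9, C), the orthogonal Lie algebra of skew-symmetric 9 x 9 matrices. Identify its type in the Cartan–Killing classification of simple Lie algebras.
This is so(9) with 9 odd, which has dimension 9(9-1)/2 = 36 and rank (9-1)/2 = 4. In the classification of classical Lie algebras, the orthogonal algebra so(2n+1) in an odd number of variables has type B_n; here n = 4, so the Dynkin diagram is a chain of 4 nodes with a double edge at one end; the terminal node there is the unique short simple root (B_4). Hence the type is B_4.

B_4 (so(9))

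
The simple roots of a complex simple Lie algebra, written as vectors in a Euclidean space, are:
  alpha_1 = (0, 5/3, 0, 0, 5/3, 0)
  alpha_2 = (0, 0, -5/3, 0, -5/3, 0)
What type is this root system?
A_2

Compute the Cartan integers a_ij = 2(alpha_i, alpha_j)/(alpha_j, alpha_j); the resulting 2x2 Cartan matrix is
[[2, -1], [-1, 2]].
All simple roots have the same length, so the diagram is simply laced. The associated Dynkin diagram is a chain of 2 nodes with single edges (A_2), so the type is A_2 (the algebra sl(3)).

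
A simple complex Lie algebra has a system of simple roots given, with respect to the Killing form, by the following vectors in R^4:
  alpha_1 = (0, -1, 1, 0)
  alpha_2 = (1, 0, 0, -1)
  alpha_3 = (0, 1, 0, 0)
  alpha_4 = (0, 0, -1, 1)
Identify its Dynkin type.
type B_4

Compute the Cartan integers a_ij = 2(alpha_i, alpha_j)/(alpha_j, alpha_j); the resulting 4x4 Cartan matrix is
[[2, 0, -2, -1], [0, 2, 0, -1], [-1, 0, 2, 0], [-1, -1, 0, 2]].
The roots have two lengths (squared-length ratio 2:1); the short ones are alpha_{3}. The associated Dynkin diagram is a chain of 4 nodes with a double edge at one end; the terminal node there is the unique short simple root (B_4), so the type is B_4 (the algebra so(9)).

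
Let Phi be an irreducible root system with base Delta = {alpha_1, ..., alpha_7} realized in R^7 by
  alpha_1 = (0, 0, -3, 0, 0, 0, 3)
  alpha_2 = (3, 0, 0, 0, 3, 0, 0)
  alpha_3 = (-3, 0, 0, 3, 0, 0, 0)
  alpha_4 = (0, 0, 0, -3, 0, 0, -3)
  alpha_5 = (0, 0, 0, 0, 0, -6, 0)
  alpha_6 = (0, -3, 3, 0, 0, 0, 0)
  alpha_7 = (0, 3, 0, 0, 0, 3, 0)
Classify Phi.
C7

Compute the Cartan integers a_ij = 2(alpha_i, alpha_j)/(alpha_j, alpha_j); the resulting 7x7 Cartan matrix is
[[2, 0, 0, -1, 0, -1, 0], [0, 2, -1, 0, 0, 0, 0], [0, -1, 2, -1, 0, 0, 0], [-1, 0, -1, 2, 0, 0, 0], [0, 0, 0, 0, 2, 0, -2], [-1, 0, 0, 0, 0, 2, -1], [0, 0, 0, 0, -1, -1, 2]].
The roots have two lengths (squared-length ratio 2:1); the short ones are alpha_{1,2,3,4,6,7}. The associated Dynkin diagram is a chain of 7 nodes with a double edge at one end; the terminal node there is the unique long simple root (C_7), so the type is C_7 (the algebra sp(14)).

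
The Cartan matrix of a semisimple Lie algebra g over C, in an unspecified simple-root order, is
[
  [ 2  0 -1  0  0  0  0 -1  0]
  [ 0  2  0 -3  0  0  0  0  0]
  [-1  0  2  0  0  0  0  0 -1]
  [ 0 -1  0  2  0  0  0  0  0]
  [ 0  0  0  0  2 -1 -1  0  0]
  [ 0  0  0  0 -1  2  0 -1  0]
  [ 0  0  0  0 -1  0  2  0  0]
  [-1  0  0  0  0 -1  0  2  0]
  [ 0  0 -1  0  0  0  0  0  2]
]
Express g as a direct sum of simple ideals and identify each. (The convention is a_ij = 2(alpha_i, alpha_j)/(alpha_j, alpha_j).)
The diagram associated to this matrix has two connected components: the simple roots {alpha_1, alpha_3, alpha_5, alpha_6, alpha_7, alpha_8, alpha_9} form a chain of 7 nodes with single edges (A_7), and {alpha_2, alpha_4} form two nodes joined by a triple edge (G_2). A semisimple Lie algebra decomposes uniquely as the direct sum of simple ideals, one per connected component of its Dynkin diagram, so g ≅ A_7 ⊕ G_2 (dimension 63 + 14 = 77).

A_7 + G_2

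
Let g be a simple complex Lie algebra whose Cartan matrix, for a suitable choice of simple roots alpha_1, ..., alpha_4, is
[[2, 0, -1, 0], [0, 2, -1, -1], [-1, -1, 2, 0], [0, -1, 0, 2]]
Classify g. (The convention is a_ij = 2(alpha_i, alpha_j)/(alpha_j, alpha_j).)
The matrix has rank 4 with 2's on the diagonal. Reading the off-diagonal entries as Dynkin edges (a single edge where a_ij = a_ji = -1; a double or triple edge where a_ij * a_ji = 2 or 3), the diagram is a chain of 4 nodes with single edges (A_4). One simple-root ordering that puts it in standard form is (alpha_1, alpha_3, alpha_2, alpha_4). So the algebra is type A_4, i.e. sl(5).

A_4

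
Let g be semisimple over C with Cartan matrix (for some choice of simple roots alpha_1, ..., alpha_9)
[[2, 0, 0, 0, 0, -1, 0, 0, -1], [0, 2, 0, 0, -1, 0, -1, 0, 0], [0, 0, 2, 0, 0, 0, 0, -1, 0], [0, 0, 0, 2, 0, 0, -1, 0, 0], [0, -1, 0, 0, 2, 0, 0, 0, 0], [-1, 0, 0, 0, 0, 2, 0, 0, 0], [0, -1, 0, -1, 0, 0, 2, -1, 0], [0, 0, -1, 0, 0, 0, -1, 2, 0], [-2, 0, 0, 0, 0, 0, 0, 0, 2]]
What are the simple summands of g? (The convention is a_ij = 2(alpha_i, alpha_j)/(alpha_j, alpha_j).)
C3 + E6

The diagram associated to this matrix has two connected components: the simple roots {alpha_1, alpha_6, alpha_9} form a chain of 3 nodes with a double edge at one end; the terminal node there is the unique long simple root (C_3), and {alpha_2, alpha_3, alpha_4, alpha_5, alpha_7, alpha_8} form a chain of 5 nodes with one extra node attached to the third node from one end (E_6). A semisimple Lie algebra decomposes uniquely as the direct sum of simple ideals, one per connected component of its Dynkin diagram, so g ≅ C_3 ⊕ E_6 (dimension 21 + 78 = 99).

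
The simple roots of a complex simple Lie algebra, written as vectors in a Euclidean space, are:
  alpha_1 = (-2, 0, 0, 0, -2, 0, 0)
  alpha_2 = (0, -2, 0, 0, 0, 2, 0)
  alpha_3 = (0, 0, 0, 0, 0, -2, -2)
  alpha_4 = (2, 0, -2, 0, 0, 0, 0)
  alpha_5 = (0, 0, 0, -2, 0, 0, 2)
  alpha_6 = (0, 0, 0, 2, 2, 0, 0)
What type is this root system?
Compute the Cartan integers a_ij = 2(alpha_i, alpha_j)/(alpha_j, alpha_j); the resulting 6x6 Cartan matrix is
[[2, 0, 0, -1, 0, -1], [0, 2, -1, 0, 0, 0], [0, -1, 2, 0, -1, 0], [-1, 0, 0, 2, 0, 0], [0, 0, -1, 0, 2, -1], [-1, 0, 0, 0, -1, 2]].
All simple roots have the same length, so the diagram is simply laced. The associated Dynkin diagram is a chain of 6 nodes with single edges (A_6), so the type is A_6 (the algebra sl(7)).

A6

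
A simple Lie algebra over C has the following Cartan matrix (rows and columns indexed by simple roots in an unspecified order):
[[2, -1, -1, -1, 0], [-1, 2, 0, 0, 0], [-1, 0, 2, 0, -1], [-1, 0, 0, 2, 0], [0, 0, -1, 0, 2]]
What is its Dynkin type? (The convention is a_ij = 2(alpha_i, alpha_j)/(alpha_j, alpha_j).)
The matrix has rank 5 with 2's on the diagonal. Reading the off-diagonal entries as Dynkin edges (a single edge where a_ij = a_ji = -1; a double or triple edge where a_ij * a_ji = 2 or 3), the diagram is a chain of 3 nodes with a fork of two nodes at one end (D_5). One simple-root ordering that puts it in standard form is (alpha_5, alpha_3, alpha_1, alpha_2, alpha_4). So the algebra is type D_5, i.e. so(10).

D_5 (so(10))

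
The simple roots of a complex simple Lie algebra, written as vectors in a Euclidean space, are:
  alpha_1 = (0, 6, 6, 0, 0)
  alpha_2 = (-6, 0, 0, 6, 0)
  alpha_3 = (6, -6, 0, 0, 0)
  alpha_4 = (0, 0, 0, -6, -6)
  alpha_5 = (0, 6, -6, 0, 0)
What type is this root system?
Compute the Cartan integers a_ij = 2(alpha_i, alpha_j)/(alpha_j, alpha_j); the resulting 5x5 Cartan matrix is
[[2, 0, -1, 0, 0], [0, 2, -1, -1, 0], [-1, -1, 2, 0, -1], [0, -1, 0, 2, 0], [0, 0, -1, 0, 2]].
All simple roots have the same length, so the diagram is simply laced. The associated Dynkin diagram is a chain of 3 nodes with a fork of two nodes at one end (D_5), so the type is D_5 (the algebra so(10)).

D_5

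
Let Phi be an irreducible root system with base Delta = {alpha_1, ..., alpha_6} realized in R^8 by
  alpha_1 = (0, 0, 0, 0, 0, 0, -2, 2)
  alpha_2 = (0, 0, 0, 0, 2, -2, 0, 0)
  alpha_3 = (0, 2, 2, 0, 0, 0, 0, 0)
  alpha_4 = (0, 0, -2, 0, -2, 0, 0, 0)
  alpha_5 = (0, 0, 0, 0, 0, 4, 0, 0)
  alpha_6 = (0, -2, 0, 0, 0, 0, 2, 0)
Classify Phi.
C6

Compute the Cartan integers a_ij = 2(alpha_i, alpha_j)/(alpha_j, alpha_j); the resulting 6x6 Cartan matrix is
[[2, 0, 0, 0, 0, -1], [0, 2, 0, -1, -1, 0], [0, 0, 2, -1, 0, -1], [0, -1, -1, 2, 0, 0], [0, -2, 0, 0, 2, 0], [-1, 0, -1, 0, 0, 2]].
The roots have two lengths (squared-length ratio 2:1); the short ones are alpha_{1,2,3,4,6}. The associated Dynkin diagram is a chain of 6 nodes with a double edge at one end; the terminal node there is the unique long simple root (C_6), so the type is C_6 (the algebra sp(12)).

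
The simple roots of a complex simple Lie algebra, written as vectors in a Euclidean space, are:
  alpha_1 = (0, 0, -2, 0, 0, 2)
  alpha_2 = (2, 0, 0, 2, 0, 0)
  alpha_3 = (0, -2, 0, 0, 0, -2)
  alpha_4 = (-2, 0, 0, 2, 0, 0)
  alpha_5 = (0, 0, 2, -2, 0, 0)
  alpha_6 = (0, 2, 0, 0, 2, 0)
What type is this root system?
Compute the Cartan integers a_ij = 2(alpha_i, alpha_j)/(alpha_j, alpha_j); the resulting 6x6 Cartan matrix is
[[2, 0, -1, 0, -1, 0], [0, 2, 0, 0, -1, 0], [-1, 0, 2, 0, 0, -1], [0, 0, 0, 2, -1, 0], [-1, -1, 0, -1, 2, 0], [0, 0, -1, 0, 0, 2]].
All simple roots have the same length, so the diagram is simply laced. The associated Dynkin diagram is a chain of 4 nodes with a fork of two nodes at one end (D_6), so the type is D_6 (the algebra so(12)).

D6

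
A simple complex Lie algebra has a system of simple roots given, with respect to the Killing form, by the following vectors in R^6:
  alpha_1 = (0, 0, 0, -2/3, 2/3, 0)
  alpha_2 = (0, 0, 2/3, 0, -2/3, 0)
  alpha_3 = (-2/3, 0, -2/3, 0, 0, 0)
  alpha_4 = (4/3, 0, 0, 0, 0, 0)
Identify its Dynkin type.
C_4

Compute the Cartan integers a_ij = 2(alpha_i, alpha_j)/(alpha_j, alpha_j); the resulting 4x4 Cartan matrix is
[[2, -1, 0, 0], [-1, 2, -1, 0], [0, -1, 2, -1], [0, 0, -2, 2]].
The roots have two lengths (squared-length ratio 2:1); the short ones are alpha_{1,2,3}. The associated Dynkin diagram is a chain of 4 nodes with a double edge at one end; the terminal node there is the unique long simple root (C_4), so the type is C_4 (the algebra sp(8)).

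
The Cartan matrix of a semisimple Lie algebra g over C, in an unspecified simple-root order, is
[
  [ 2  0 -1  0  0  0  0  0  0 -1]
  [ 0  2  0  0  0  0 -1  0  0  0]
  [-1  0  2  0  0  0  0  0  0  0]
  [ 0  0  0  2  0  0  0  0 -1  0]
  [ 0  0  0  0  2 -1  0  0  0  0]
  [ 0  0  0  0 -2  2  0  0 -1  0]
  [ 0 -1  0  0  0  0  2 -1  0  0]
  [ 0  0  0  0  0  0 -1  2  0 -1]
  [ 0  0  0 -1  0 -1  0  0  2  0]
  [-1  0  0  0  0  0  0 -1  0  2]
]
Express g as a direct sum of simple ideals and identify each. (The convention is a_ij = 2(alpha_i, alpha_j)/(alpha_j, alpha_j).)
The diagram associated to this matrix has two connected components: the simple roots {alpha_1, alpha_2, alpha_3, alpha_7, alpha_8, alpha_10} form a chain of 6 nodes with single edges (A_6), and {alpha_4, alpha_5, alpha_6, alpha_9} form a chain of 4 nodes with a double edge at one end; the terminal node there is the unique short simple root (B_4). A semisimple Lie algebra decomposes uniquely as the direct sum of simple ideals, one per connected component of its Dynkin diagram, so g ≅ A_6 ⊕ B_4 (dimension 48 + 36 = 84).

A_6 + B_4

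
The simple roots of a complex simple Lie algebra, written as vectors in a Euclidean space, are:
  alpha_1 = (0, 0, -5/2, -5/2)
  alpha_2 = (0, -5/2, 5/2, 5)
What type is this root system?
Compute the Cartan integers a_ij = 2(alpha_i, alpha_j)/(alpha_j, alpha_j); the resulting 2x2 Cartan matrix is
[[2, -1], [-3, 2]].
The roots have two lengths (squared-length ratio 3:1); the short ones are alpha_{1}. The associated Dynkin diagram is two nodes joined by a triple edge (G_2), so the type is G_2.

type G_2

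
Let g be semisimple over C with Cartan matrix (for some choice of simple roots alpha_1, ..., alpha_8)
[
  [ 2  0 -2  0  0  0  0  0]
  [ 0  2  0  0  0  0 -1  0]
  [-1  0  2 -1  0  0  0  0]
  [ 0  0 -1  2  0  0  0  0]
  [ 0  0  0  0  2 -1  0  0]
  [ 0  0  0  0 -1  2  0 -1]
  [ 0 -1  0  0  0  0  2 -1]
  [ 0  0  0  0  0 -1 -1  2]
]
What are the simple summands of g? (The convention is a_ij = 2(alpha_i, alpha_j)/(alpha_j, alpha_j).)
The diagram associated to this matrix has two connected components: the simple roots {alpha_2, alpha_5, alpha_6, alpha_7, alpha_8} form a chain of 5 nodes with single edges (A_5), and {alpha_1, alpha_3, alpha_4} form a chain of 3 nodes with a double edge at one end; the terminal node there is the unique long simple root (C_3). A semisimple Lie algebra decomposes uniquely as the direct sum of simple ideals, one per connected component of its Dynkin diagram, so g ≅ A_5 ⊕ C_3 (dimension 35 + 21 = 56).

A_5 (sl(6)) + C_3 (sp(6))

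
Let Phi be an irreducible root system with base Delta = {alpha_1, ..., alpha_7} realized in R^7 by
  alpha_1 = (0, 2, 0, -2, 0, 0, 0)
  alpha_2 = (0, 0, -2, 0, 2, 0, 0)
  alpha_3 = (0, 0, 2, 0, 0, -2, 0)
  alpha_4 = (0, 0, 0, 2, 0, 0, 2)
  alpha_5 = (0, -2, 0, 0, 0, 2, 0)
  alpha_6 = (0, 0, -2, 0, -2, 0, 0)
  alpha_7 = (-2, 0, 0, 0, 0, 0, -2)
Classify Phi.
Compute the Cartan integers a_ij = 2(alpha_i, alpha_j)/(alpha_j, alpha_j); the resulting 7x7 Cartan matrix is
[[2, 0, 0, -1, -1, 0, 0], [0, 2, -1, 0, 0, 0, 0], [0, -1, 2, 0, -1, -1, 0], [-1, 0, 0, 2, 0, 0, -1], [-1, 0, -1, 0, 2, 0, 0], [0, 0, -1, 0, 0, 2, 0], [0, 0, 0, -1, 0, 0, 2]].
All simple roots have the same length, so the diagram is simply laced. The associated Dynkin diagram is a chain of 5 nodes with a fork of two nodes at one end (D_7), so the type is D_7 (the algebra so(14)).

D7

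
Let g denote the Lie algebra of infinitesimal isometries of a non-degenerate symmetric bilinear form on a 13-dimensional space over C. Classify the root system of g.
This is so(13) with 13 odd, which has dimension 13(13-1)/2 = 78 and rank (13-1)/2 = 6. In the classification of classical Lie algebras, the orthogonal algebra so(2n+1) in an odd number of variables has type B_n; here n = 6, so the Dynkin diagram is a chain of 6 nodes with a double edge at one end; the terminal node there is the unique short simple root (B_6). Hence the type is B_6.

type B_6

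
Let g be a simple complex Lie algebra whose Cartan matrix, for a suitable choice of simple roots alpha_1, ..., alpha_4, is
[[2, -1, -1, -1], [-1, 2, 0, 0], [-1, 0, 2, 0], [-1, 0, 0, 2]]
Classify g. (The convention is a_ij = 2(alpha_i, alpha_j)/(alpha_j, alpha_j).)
The matrix has rank 4 with 2's on the diagonal. Reading the off-diagonal entries as Dynkin edges (a single edge where a_ij = a_ji = -1; a double or triple edge where a_ij * a_ji = 2 or 3), the diagram is a chain of 2 nodes with a fork of two nodes at one end (D_4). One simple-root ordering that puts it in standard form is (alpha_2, alpha_1, alpha_4, alpha_3). So the algebra is type D_4, i.e. so(8).

D4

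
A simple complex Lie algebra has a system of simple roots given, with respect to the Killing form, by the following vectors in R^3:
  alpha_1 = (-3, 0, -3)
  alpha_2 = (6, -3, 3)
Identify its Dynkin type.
type G_2

Compute the Cartan integers a_ij = 2(alpha_i, alpha_j)/(alpha_j, alpha_j); the resulting 2x2 Cartan matrix is
[[2, -1], [-3, 2]].
The roots have two lengths (squared-length ratio 3:1); the short ones are alpha_{1}. The associated Dynkin diagram is two nodes joined by a triple edge (G_2), so the type is G_2.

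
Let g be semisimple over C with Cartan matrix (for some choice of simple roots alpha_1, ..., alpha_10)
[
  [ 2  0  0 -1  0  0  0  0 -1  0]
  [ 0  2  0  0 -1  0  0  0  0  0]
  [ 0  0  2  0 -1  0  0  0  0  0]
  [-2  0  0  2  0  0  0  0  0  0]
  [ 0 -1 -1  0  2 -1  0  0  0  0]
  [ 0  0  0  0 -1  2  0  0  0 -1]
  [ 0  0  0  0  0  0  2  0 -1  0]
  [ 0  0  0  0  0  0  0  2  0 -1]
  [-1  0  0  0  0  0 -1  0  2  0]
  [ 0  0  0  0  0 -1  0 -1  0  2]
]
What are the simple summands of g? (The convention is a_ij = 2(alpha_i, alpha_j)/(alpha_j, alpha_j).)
The diagram associated to this matrix has two connected components: the simple roots {alpha_1, alpha_4, alpha_7, alpha_9} form a chain of 4 nodes with a double edge at one end; the terminal node there is the unique long simple root (C_4), and {alpha_2, alpha_3, alpha_5, alpha_6, alpha_8, alpha_10} form a chain of 4 nodes with a fork of two nodes at one end (D_6). A semisimple Lie algebra decomposes uniquely as the direct sum of simple ideals, one per connected component of its Dynkin diagram, so g ≅ C_4 ⊕ D_6 (dimension 36 + 66 = 102).

C_4 (sp(8)) + D_6 (so(12))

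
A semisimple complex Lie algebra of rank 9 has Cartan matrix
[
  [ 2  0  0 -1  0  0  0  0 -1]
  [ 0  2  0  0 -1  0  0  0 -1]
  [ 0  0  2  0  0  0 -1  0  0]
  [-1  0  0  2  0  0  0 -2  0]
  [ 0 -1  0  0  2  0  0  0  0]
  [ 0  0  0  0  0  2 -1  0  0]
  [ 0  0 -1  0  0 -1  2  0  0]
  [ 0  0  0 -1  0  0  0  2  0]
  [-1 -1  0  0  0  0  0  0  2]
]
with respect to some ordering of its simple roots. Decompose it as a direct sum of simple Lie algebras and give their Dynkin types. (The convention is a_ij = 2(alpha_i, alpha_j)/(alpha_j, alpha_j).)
type A_3 ⊕ type B_6

The diagram associated to this matrix has two connected components: the simple roots {alpha_3, alpha_6, alpha_7} form a chain of 3 nodes with single edges (A_3), and {alpha_1, alpha_2, alpha_4, alpha_5, alpha_8, alpha_9} form a chain of 6 nodes with a double edge at one end; the terminal node there is the unique short simple root (B_6). A semisimple Lie algebra decomposes uniquely as the direct sum of simple ideals, one per connected component of its Dynkin diagram, so g ≅ A_3 ⊕ B_6 (dimension 15 + 78 = 93).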